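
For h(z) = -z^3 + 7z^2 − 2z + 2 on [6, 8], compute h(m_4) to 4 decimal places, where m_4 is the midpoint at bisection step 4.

5.2090

m = 7, h(m) = -12 (−); new bracket [6, 7]
m = 6.5, h(m) = 10.125 (+); new bracket [6.5, 7]
m = 6.75, h(m) = -0.109375 (−); new bracket [6.5, 6.75]
m = 6.625, h(m) = 5.209 (+); new bracket [6.625, 6.75]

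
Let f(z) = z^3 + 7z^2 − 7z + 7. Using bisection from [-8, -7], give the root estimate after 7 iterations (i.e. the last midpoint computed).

-7.9921875

f(-7.5) = 31.375 > 0, so the root lies in [-8, -7.5]
f(-7.75) = 16.203125 > 0, so the root lies in [-8, -7.75]
f(-7.875) = 7.861328 > 0, so the root lies in [-8, -7.875]
f(-7.9375) = 3.4963 > 0, so the root lies in [-8, -7.9375]
f(-7.96875) = 1.2647 > 0, so the root lies in [-8, -7.96875]
f(-7.984375) = 0.1365 > 0, so the root lies in [-8, -7.984375]
f(-7.9921875) = -0.4307 < 0, so the root lies in [-7.9921875, -7.984375]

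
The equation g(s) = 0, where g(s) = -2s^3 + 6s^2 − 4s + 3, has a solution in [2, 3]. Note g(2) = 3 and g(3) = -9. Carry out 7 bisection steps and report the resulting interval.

[2.4296875, 2.4375]

g(2.5) = -0.75 < 0, so the root lies in [2, 2.5]
g(2.25) = 1.59375 > 0, so the root lies in [2.25, 2.5]
g(2.375) = 0.550781 > 0, so the root lies in [2.375, 2.5]
g(2.4375) = -0.0659 < 0, so the root lies in [2.375, 2.4375]
g(2.40625) = 0.2507 > 0, so the root lies in [2.40625, 2.4375]
g(2.421875) = 0.0945 > 0, so the root lies in [2.421875, 2.4375]
g(2.4296875) = 0.0148 > 0, so the root lies in [2.4296875, 2.4375]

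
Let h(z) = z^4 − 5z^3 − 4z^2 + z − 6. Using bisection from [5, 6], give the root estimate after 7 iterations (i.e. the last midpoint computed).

m = 5.5, h(m) = -38.3125 (−); new bracket [5.5, 6]
m = 5.75, h(m) = 10.082031 (+); new bracket [5.5, 5.75]
m = 5.625, h(m) = -15.700928 (−); new bracket [5.625, 5.75]
m = 5.6875, h(m) = -3.2187 (−); new bracket [5.6875, 5.75]
m = 5.71875, h(m) = 3.3277 (+); new bracket [5.6875, 5.71875]
m = 5.703125, h(m) = 0.0287 (+); new bracket [5.6875, 5.703125]
m = 5.6953125, h(m) = -1.6014 (−); new bracket [5.6953125, 5.703125]

5.6953125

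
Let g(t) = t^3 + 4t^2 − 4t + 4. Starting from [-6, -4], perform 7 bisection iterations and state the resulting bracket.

midpoint -5: g = -1 < 0 → [-5, -4]
midpoint -4.5: g = 11.875 > 0 → [-5, -4.5]
midpoint -4.75: g = 6.078125 > 0 → [-5, -4.75]
midpoint -4.875: g = 2.7051 > 0 → [-5, -4.875]
midpoint -4.9375: g = 0.8948 > 0 → [-5, -4.9375]
midpoint -4.96875: g = -0.042 < 0 → [-4.96875, -4.9375]
midpoint -4.953125: g = 0.4291 > 0 → [-4.96875, -4.953125]

[-4.96875, -4.953125]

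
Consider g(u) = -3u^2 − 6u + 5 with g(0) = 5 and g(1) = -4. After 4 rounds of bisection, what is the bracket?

midpoint 0.5: g = 1.25 > 0 → [0.5, 1]
midpoint 0.75: g = -1.1875 < 0 → [0.5, 0.75]
midpoint 0.625: g = 0.078125 > 0 → [0.625, 0.75]
midpoint 0.6875: g = -0.543 < 0 → [0.625, 0.6875]

[0.625, 0.6875]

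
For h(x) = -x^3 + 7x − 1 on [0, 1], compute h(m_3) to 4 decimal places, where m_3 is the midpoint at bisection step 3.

h(0.5) = 2.375 > 0, so the root lies in [0, 0.5]
h(0.25) = 0.734375 > 0, so the root lies in [0, 0.25]
h(0.125) = -0.126953 < 0, so the root lies in [0.125, 0.25]

-0.1270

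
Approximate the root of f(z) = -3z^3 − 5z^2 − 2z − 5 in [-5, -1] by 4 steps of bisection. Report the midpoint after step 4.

-1.75

m = -3, f(m) = 37 (+); new bracket [-3, -1]
m = -2, f(m) = 3 (+); new bracket [-2, -1]
m = -1.5, f(m) = -3.125 (−); new bracket [-2, -1.5]
m = -1.75, f(m) = -0.7344 (−); new bracket [-2, -1.75]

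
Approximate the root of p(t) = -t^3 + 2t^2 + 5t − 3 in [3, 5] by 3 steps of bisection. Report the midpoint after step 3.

3.25

p(4) = -15 < 0, so the root lies in [3, 4]
p(3.5) = -3.875 < 0, so the root lies in [3, 3.5]
p(3.25) = 0.046875 > 0, so the root lies in [3.25, 3.5]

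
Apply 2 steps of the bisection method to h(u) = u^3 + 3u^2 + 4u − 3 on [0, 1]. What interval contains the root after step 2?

midpoint 0.5: h = -0.125 < 0 → [0.5, 1]
midpoint 0.75: h = 2.109375 > 0 → [0.5, 0.75]

[0.5, 0.75]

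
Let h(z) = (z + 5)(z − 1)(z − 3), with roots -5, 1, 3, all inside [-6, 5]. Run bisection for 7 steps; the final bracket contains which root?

-5

midpoint -0.5: h = 23.625 > 0 → [-6, -0.5]
midpoint -3.25: h = 46.484375 > 0 → [-6, -3.25]
midpoint -4.625: h = 16.083984 > 0 → [-6, -4.625]
midpoint -5.3125: h = -16.3977 < 0 → [-5.3125, -4.625]
midpoint -4.96875: h = 1.4864 > 0 → [-5.3125, -4.96875]
midpoint -5.140625: h = -7.0296 < 0 → [-5.140625, -4.96875]
midpoint -5.0546875: h = -2.667 < 0 → [-5.0546875, -4.96875]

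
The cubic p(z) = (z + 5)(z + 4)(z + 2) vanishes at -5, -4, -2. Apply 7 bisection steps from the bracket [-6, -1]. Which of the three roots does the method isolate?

p(-3.5) = -1.125 < 0, so the root lies in [-3.5, -1]
p(-2.25) = -1.203125 < 0, so the root lies in [-2.25, -1]
p(-1.625) = 3.005859 > 0, so the root lies in [-2.25, -1.625]
p(-1.9375) = 0.3948 > 0, so the root lies in [-2.25, -1.9375]
p(-2.09375) = -0.5194 < 0, so the root lies in [-2.09375, -1.9375]
p(-2.015625) = -0.0925 < 0, so the root lies in [-2.015625, -1.9375]
p(-1.9765625) = 0.1434 > 0, so the root lies in [-2.015625, -1.9765625]

-2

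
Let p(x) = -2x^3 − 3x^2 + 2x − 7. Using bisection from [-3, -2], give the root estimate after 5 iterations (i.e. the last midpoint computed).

p(-2.5) = 0.5 > 0, so the root lies in [-2.5, -2]
p(-2.25) = -3.90625 < 0, so the root lies in [-2.5, -2.25]
p(-2.375) = -1.878906 < 0, so the root lies in [-2.5, -2.375]
p(-2.4375) = -0.7349 < 0, so the root lies in [-2.5, -2.4375]
p(-2.46875) = -0.129 < 0, so the root lies in [-2.5, -2.46875]

-2.46875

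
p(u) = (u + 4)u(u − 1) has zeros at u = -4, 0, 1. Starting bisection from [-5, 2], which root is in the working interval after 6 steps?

-4

u = -1.5 gives p = 9.375, positive; keep [-5, -1.5]
u = -3.25 gives p = 10.359375, positive; keep [-5, -3.25]
u = -4.125 gives p = -2.642578, negative; keep [-4.125, -3.25]
u = -3.6875 gives p = 5.4016, positive; keep [-4.125, -3.6875]
u = -3.90625 gives p = 1.7967, positive; keep [-4.125, -3.90625]
u = -4.015625 gives p = -0.3147, negative; keep [-4.015625, -3.90625]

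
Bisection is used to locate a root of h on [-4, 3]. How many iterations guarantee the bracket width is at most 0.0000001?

Width after n steps is 7/2^n. Need 2^n ≥ 7/0.0000001 = 70000000.
2^26 = 67108864 < 70000000 ≤ 2^27 = 134217728, so n = 27.

27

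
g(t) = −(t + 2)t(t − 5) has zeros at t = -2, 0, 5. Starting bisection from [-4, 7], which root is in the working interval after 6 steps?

t = 1.5 gives g = 18.375, positive; keep [1.5, 7]
t = 4.25 gives g = 19.921875, positive; keep [4.25, 7]
t = 5.625 gives g = -26.806641, negative; keep [4.25, 5.625]
t = 4.9375 gives g = 2.1409, positive; keep [4.9375, 5.625]
t = 5.28125 gives g = -10.8152, negative; keep [4.9375, 5.28125]
t = 5.109375 gives g = -3.973, negative; keep [4.9375, 5.109375]

5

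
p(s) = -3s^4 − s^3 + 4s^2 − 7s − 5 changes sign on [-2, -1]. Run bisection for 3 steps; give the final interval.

[-1.75, -1.625]

p(-1.5) = 2.6875 > 0, so the root lies in [-2, -1.5]
p(-1.75) = -3.277344 < 0, so the root lies in [-1.75, -1.5]
p(-1.625) = 0.309814 > 0, so the root lies in [-1.75, -1.625]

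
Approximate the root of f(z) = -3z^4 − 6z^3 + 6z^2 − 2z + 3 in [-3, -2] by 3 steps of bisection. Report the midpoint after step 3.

-2.875

f(-2.5) = 22.0625 > 0, so the root lies in [-3, -2.5]
f(-2.75) = 7.082031 > 0, so the root lies in [-3, -2.75]
f(-2.875) = -4.035889 < 0, so the root lies in [-2.875, -2.75]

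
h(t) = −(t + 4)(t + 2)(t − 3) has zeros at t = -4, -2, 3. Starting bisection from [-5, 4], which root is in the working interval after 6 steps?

3

t = -0.5 gives h = 18.375, positive; keep [-0.5, 4]
t = 1.75 gives h = 26.953125, positive; keep [1.75, 4]
t = 2.875 gives h = 4.189453, positive; keep [2.875, 4]
t = 3.4375 gives h = -17.6931, negative; keep [2.875, 3.4375]
t = 3.15625 gives h = -5.7655, negative; keep [2.875, 3.15625]
t = 3.015625 gives h = -0.5498, negative; keep [2.875, 3.015625]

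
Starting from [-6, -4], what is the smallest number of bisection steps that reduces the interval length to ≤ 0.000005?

Width after n steps is 2/2^n. Need 2^n ≥ 2/0.000005 = 400000.
2^18 = 262144 < 400000 ≤ 2^19 = 524288, so n = 19.

19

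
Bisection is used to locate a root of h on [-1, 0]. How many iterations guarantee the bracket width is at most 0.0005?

11

Width after n steps is 1/2^n. Need 2^n ≥ 1/0.0005 = 2000.
2^10 = 1024 < 2000 ≤ 2^11 = 2048, so n = 11.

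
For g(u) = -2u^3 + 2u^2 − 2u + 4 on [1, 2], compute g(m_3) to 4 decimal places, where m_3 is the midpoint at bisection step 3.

-0.1680

m = 1.5, g(m) = -1.25 (−); new bracket [1, 1.5]
m = 1.25, g(m) = 0.71875 (+); new bracket [1.25, 1.5]
m = 1.375, g(m) = -0.167969 (−); new bracket [1.25, 1.375]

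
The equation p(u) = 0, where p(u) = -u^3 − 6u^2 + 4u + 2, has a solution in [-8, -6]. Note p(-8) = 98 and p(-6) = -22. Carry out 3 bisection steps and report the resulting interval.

[-6.75, -6.5]

midpoint -7: p = 23 > 0 → [-7, -6]
midpoint -6.5: p = -2.875 < 0 → [-7, -6.5]
midpoint -6.75: p = 9.171875 > 0 → [-6.75, -6.5]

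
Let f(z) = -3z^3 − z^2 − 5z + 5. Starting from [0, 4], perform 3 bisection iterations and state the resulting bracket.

[0.5, 1]

f(2) = -33 < 0, so the root lies in [0, 2]
f(1) = -4 < 0, so the root lies in [0, 1]
f(0.5) = 1.875 > 0, so the root lies in [0.5, 1]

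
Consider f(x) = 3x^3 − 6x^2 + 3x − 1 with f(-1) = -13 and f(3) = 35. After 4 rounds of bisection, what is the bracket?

m = 1, f(m) = -1 (−); new bracket [1, 3]
m = 2, f(m) = 5 (+); new bracket [1, 2]
m = 1.5, f(m) = 0.125 (+); new bracket [1, 1.5]
m = 1.25, f(m) = -0.7656 (−); new bracket [1.25, 1.5]

[1.25, 1.5]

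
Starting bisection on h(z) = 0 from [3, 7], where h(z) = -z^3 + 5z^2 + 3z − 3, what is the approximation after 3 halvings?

5.5

m = 5, h(m) = 12 (+); new bracket [5, 7]
m = 6, h(m) = -21 (−); new bracket [5, 6]
m = 5.5, h(m) = -1.625 (−); new bracket [5, 5.5]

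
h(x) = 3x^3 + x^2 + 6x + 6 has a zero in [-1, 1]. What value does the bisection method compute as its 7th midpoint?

-0.828125

m = 0, h(m) = 6 (+); new bracket [-1, 0]
m = -0.5, h(m) = 2.875 (+); new bracket [-1, -0.5]
m = -0.75, h(m) = 0.796875 (+); new bracket [-1, -0.75]
m = -0.875, h(m) = -0.4941 (−); new bracket [-0.875, -0.75]
m = -0.8125, h(m) = 0.176 (+); new bracket [-0.875, -0.8125]
m = -0.84375, h(m) = -0.1526 (−); new bracket [-0.84375, -0.8125]
m = -0.828125, h(m) = 0.0133 (+); new bracket [-0.84375, -0.828125]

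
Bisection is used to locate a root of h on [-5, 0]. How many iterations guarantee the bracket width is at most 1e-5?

19

Width after n steps is 5/2^n. Need 2^n ≥ 5/1e-5 = 500000.
2^18 = 262144 < 500000 ≤ 2^19 = 524288, so n = 19.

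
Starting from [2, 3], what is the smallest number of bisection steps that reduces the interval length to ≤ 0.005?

Width after n steps is 1/2^n. Need 2^n ≥ 1/0.005 = 200.
2^7 = 128 < 200 ≤ 2^8 = 256, so n = 8.

8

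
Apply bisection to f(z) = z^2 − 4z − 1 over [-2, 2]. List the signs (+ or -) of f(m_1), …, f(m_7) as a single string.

-+++---

midpoint 0: f = -1 < 0 → [-2, 0]
midpoint -1: f = 4 > 0 → [-1, 0]
midpoint -0.5: f = 1.25 > 0 → [-0.5, 0]
midpoint -0.25: f = 0.0625 > 0 → [-0.25, 0]
midpoint -0.125: f = -0.4844 < 0 → [-0.25, -0.125]
midpoint -0.1875: f = -0.2148 < 0 → [-0.25, -0.1875]
midpoint -0.21875: f = -0.0771 < 0 → [-0.25, -0.21875]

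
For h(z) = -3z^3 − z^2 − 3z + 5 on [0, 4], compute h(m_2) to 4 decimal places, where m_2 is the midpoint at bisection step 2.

-2.0000

midpoint 2: h = -29 < 0 → [0, 2]
midpoint 1: h = -2 < 0 → [0, 1]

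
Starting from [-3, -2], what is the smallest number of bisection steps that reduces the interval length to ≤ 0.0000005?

21

Width after n steps is 1/2^n. Need 2^n ≥ 1/0.0000005 = 2000000.
2^20 = 1048576 < 2000000 ≤ 2^21 = 2097152, so n = 21.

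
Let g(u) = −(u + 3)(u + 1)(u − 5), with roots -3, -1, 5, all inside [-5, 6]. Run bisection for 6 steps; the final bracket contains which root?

g(0.5) = 23.625 > 0, so the root lies in [0.5, 6]
g(3.25) = 46.484375 > 0, so the root lies in [3.25, 6]
g(4.625) = 16.083984 > 0, so the root lies in [4.625, 6]
g(5.3125) = -16.3977 < 0, so the root lies in [4.625, 5.3125]
g(4.96875) = 1.4864 > 0, so the root lies in [4.96875, 5.3125]
g(5.140625) = -7.0296 < 0, so the root lies in [4.96875, 5.140625]

5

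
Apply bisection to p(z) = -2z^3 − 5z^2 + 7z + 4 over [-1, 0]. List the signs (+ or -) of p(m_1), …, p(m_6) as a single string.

-+++--

p(-0.5) = -0.5 < 0, so the root lies in [-0.5, 0]
p(-0.25) = 1.96875 > 0, so the root lies in [-0.5, -0.25]
p(-0.375) = 0.777344 > 0, so the root lies in [-0.5, -0.375]
p(-0.4375) = 0.1479 > 0, so the root lies in [-0.5, -0.4375]
p(-0.46875) = -0.1739 < 0, so the root lies in [-0.46875, -0.4375]
p(-0.453125) = -0.0124 < 0, so the root lies in [-0.453125, -0.4375]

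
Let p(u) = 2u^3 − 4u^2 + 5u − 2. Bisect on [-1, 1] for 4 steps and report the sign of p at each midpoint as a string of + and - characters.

p(0) = -2 < 0, so the root lies in [0, 1]
p(0.5) = -0.25 < 0, so the root lies in [0.5, 1]
p(0.75) = 0.34375 > 0, so the root lies in [0.5, 0.75]
p(0.625) = 0.0508 > 0, so the root lies in [0.5, 0.625]

--++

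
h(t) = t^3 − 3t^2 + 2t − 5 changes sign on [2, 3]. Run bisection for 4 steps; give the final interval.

[2.875, 2.9375]

t = 2.5 gives h = -3.125, negative; keep [2.5, 3]
t = 2.75 gives h = -1.390625, negative; keep [2.75, 3]
t = 2.875 gives h = -0.283203, negative; keep [2.875, 3]
t = 2.9375 gives h = 0.3357, positive; keep [2.875, 2.9375]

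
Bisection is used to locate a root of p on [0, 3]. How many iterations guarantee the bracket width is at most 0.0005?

Width after n steps is 3/2^n. Need 2^n ≥ 3/0.0005 = 6000.
2^12 = 4096 < 6000 ≤ 2^13 = 8192, so n = 13.

13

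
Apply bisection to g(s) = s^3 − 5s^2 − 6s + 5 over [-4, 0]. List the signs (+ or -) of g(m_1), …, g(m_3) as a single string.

midpoint -2: g = -11 < 0 → [-2, 0]
midpoint -1: g = 5 > 0 → [-2, -1]
midpoint -1.5: g = -0.625 < 0 → [-1.5, -1]

-+-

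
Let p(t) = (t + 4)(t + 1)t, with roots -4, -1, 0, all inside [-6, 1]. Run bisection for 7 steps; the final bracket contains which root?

-4

t = -2.5 gives p = 5.625, positive; keep [-6, -2.5]
t = -4.25 gives p = -3.453125, negative; keep [-4.25, -2.5]
t = -3.375 gives p = 5.009766, positive; keep [-4.25, -3.375]
t = -3.8125 gives p = 2.0105, positive; keep [-4.25, -3.8125]
t = -4.03125 gives p = -0.3819, negative; keep [-4.03125, -3.8125]
t = -3.921875 gives p = 0.8953, positive; keep [-4.03125, -3.921875]
t = -3.9765625 gives p = 0.2774, positive; keep [-4.03125, -3.9765625]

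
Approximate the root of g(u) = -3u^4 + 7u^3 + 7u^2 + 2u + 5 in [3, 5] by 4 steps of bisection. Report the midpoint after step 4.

g(4) = -195 < 0, so the root lies in [3, 4]
g(3.5) = -52.3125 < 0, so the root lies in [3, 3.5]
g(3.25) = -8.964844 < 0, so the root lies in [3, 3.25]
g(3.125) = 7.1301 > 0, so the root lies in [3.125, 3.25]

3.125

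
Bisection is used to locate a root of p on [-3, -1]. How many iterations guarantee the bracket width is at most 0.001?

11

Width after n steps is 2/2^n. Need 2^n ≥ 2/0.001 = 2000.
2^10 = 1024 < 2000 ≤ 2^11 = 2048, so n = 11.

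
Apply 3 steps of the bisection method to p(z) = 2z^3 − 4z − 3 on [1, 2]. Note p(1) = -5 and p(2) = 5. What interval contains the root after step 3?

z = 1.5 gives p = -2.25, negative; keep [1.5, 2]
z = 1.75 gives p = 0.71875, positive; keep [1.5, 1.75]
z = 1.625 gives p = -0.917969, negative; keep [1.625, 1.75]

[1.625, 1.75]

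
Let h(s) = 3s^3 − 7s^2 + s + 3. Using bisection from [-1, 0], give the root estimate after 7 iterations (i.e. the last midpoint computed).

m = -0.5, h(m) = 0.375 (+); new bracket [-1, -0.5]
m = -0.75, h(m) = -2.953125 (−); new bracket [-0.75, -0.5]
m = -0.625, h(m) = -1.091797 (−); new bracket [-0.625, -0.5]
m = -0.5625, h(m) = -0.3113 (−); new bracket [-0.5625, -0.5]
m = -0.53125, h(m) = 0.0434 (+); new bracket [-0.5625, -0.53125]
m = -0.546875, h(m) = -0.131 (−); new bracket [-0.546875, -0.53125]
m = -0.5390625, h(m) = -0.0431 (−); new bracket [-0.5390625, -0.53125]

-0.5390625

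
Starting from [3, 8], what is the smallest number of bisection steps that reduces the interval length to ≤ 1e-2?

9

Width after n steps is 5/2^n. Need 2^n ≥ 5/1e-2 = 500.
2^8 = 256 < 500 ≤ 2^9 = 512, so n = 9.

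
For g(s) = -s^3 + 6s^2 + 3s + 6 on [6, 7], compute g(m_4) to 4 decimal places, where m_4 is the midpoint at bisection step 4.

1.4626

s = 6.5 gives g = 4.375, positive; keep [6.5, 7]
s = 6.75 gives g = -7.921875, negative; keep [6.5, 6.75]
s = 6.625 gives g = -1.556641, negative; keep [6.5, 6.625]
s = 6.5625 gives g = 1.4626, positive; keep [6.5625, 6.625]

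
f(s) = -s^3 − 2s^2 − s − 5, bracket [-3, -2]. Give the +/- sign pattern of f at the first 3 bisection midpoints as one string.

+--

m = -2.5, f(m) = 0.625 (+); new bracket [-2.5, -2]
m = -2.25, f(m) = -1.484375 (−); new bracket [-2.5, -2.25]
m = -2.375, f(m) = -0.509766 (−); new bracket [-2.5, -2.375]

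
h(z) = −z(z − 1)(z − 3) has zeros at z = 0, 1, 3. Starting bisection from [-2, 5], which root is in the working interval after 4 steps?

3

z = 1.5 gives h = 1.125, positive; keep [1.5, 5]
z = 3.25 gives h = -1.828125, negative; keep [1.5, 3.25]
z = 2.375 gives h = 2.041016, positive; keep [2.375, 3.25]
z = 2.8125 gives h = 0.9558, positive; keep [2.8125, 3.25]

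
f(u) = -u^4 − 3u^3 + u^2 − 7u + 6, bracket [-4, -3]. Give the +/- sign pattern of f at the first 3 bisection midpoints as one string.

++-

u = -3.5 gives f = 21.3125, positive; keep [-4, -3.5]
u = -3.75 gives f = 6.761719, positive; keep [-4, -3.75]
u = -3.875 gives f = -2.771729, negative; keep [-3.875, -3.75]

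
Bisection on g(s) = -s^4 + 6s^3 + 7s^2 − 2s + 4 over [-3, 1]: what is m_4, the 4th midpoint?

m = -1, g(m) = 6 (+); new bracket [-3, -1]
m = -2, g(m) = -28 (−); new bracket [-2, -1]
m = -1.5, g(m) = -2.5625 (−); new bracket [-1.5, -1]
m = -1.25, g(m) = 3.2773 (+); new bracket [-1.5, -1.25]

-1.25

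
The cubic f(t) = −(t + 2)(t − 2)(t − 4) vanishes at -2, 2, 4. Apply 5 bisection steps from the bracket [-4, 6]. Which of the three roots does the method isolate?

-2

midpoint 1: f = -9 < 0 → [-4, 1]
midpoint -1.5: f = -9.625 < 0 → [-4, -1.5]
midpoint -2.75: f = 24.046875 > 0 → [-2.75, -1.5]
midpoint -2.125: f = 3.1582 > 0 → [-2.125, -1.5]
midpoint -1.8125: f = -4.155 < 0 → [-2.125, -1.8125]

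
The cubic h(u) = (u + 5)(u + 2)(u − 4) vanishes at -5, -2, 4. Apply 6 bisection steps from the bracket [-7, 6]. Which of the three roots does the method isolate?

midpoint -0.5: h = -30.375 < 0 → [-0.5, 6]
midpoint 2.75: h = -46.015625 < 0 → [2.75, 6]
midpoint 4.375: h = 22.412109 > 0 → [2.75, 4.375]
midpoint 3.5625: h = -20.8376 < 0 → [3.5625, 4.375]
midpoint 3.96875: h = -1.6729 < 0 → [3.96875, 4.375]
midpoint 4.171875: h = 9.7294 > 0 → [3.96875, 4.171875]

4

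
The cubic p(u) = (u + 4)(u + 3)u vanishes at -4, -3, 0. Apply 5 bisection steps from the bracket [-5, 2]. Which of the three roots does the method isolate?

m = -1.5, p(m) = -5.625 (−); new bracket [-1.5, 2]
m = 0.25, p(m) = 3.453125 (+); new bracket [-1.5, 0.25]
m = -0.625, p(m) = -5.009766 (−); new bracket [-0.625, 0.25]
m = -0.1875, p(m) = -2.0105 (−); new bracket [-0.1875, 0.25]
m = 0.03125, p(m) = 0.3819 (+); new bracket [-0.1875, 0.03125]

0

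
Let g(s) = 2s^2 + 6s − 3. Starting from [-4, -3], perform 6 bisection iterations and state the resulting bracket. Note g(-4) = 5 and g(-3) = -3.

midpoint -3.5: g = 0.5 > 0 → [-3.5, -3]
midpoint -3.25: g = -1.375 < 0 → [-3.5, -3.25]
midpoint -3.375: g = -0.46875 < 0 → [-3.5, -3.375]
midpoint -3.4375: g = 0.0078 > 0 → [-3.4375, -3.375]
midpoint -3.40625: g = -0.2324 < 0 → [-3.4375, -3.40625]
midpoint -3.421875: g = -0.1128 < 0 → [-3.4375, -3.421875]

[-3.4375, -3.421875]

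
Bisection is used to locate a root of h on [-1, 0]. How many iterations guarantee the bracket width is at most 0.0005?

Width after n steps is 1/2^n. Need 2^n ≥ 1/0.0005 = 2000.
2^10 = 1024 < 2000 ≤ 2^11 = 2048, so n = 11.

11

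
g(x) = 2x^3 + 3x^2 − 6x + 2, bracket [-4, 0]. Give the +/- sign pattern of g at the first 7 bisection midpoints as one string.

midpoint -2: g = 10 > 0 → [-4, -2]
midpoint -3: g = -7 < 0 → [-3, -2]
midpoint -2.5: g = 4.5 > 0 → [-3, -2.5]
midpoint -2.75: g = -0.4062 < 0 → [-2.75, -2.5]
midpoint -2.625: g = 2.2461 > 0 → [-2.75, -2.625]
midpoint -2.6875: g = 0.9712 > 0 → [-2.75, -2.6875]
midpoint -2.71875: g = 0.2955 > 0 → [-2.75, -2.71875]

+-+-+++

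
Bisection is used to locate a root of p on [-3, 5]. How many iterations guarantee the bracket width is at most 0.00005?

18

Width after n steps is 8/2^n. Need 2^n ≥ 8/0.00005 = 160000.
2^17 = 131072 < 160000 ≤ 2^18 = 262144, so n = 18.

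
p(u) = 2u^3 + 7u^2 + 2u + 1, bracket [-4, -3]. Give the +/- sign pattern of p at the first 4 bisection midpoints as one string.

u = -3.5 gives p = -6, negative; keep [-3.5, -3]
u = -3.25 gives p = -0.21875, negative; keep [-3.25, -3]
u = -3.125 gives p = 2.074219, positive; keep [-3.25, -3.125]
u = -3.1875 gives p = 0.9751, positive; keep [-3.25, -3.1875]

--++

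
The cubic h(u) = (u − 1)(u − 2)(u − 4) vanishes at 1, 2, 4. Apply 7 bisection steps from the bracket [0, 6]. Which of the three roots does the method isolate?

m = 3, h(m) = -2 (−); new bracket [3, 6]
m = 4.5, h(m) = 4.375 (+); new bracket [3, 4.5]
m = 3.75, h(m) = -1.203125 (−); new bracket [3.75, 4.5]
m = 4.125, h(m) = 0.8301 (+); new bracket [3.75, 4.125]
m = 3.9375, h(m) = -0.3557 (−); new bracket [3.9375, 4.125]
m = 4.03125, h(m) = 0.1924 (+); new bracket [3.9375, 4.03125]
m = 3.984375, h(m) = -0.0925 (−); new bracket [3.984375, 4.03125]

4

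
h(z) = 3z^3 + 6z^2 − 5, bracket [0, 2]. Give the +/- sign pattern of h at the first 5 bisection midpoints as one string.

+--++

midpoint 1: h = 4 > 0 → [0, 1]
midpoint 0.5: h = -3.125 < 0 → [0.5, 1]
midpoint 0.75: h = -0.359375 < 0 → [0.75, 1]
midpoint 0.875: h = 1.6035 > 0 → [0.75, 0.875]
midpoint 0.8125: h = 0.5701 > 0 → [0.75, 0.8125]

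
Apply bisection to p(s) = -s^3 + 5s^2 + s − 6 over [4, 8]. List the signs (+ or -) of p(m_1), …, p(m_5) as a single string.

--+++

midpoint 6: p = -36 < 0 → [4, 6]
midpoint 5: p = -1 < 0 → [4, 5]
midpoint 4.5: p = 8.625 > 0 → [4.5, 5]
midpoint 4.75: p = 4.3906 > 0 → [4.75, 5]
midpoint 4.875: p = 1.8457 > 0 → [4.875, 5]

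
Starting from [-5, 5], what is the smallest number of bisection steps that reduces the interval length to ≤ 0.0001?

Width after n steps is 10/2^n. Need 2^n ≥ 10/0.0001 = 100000.
2^16 = 65536 < 100000 ≤ 2^17 = 131072, so n = 17.

17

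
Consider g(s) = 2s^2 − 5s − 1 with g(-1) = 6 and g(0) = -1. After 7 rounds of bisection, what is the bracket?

s = -0.5 gives g = 2, positive; keep [-0.5, 0]
s = -0.25 gives g = 0.375, positive; keep [-0.25, 0]
s = -0.125 gives g = -0.34375, negative; keep [-0.25, -0.125]
s = -0.1875 gives g = 0.0078, positive; keep [-0.1875, -0.125]
s = -0.15625 gives g = -0.1699, negative; keep [-0.1875, -0.15625]
s = -0.171875 gives g = -0.0815, negative; keep [-0.1875, -0.171875]
s = -0.1796875 gives g = -0.037, negative; keep [-0.1875, -0.1796875]

[-0.1875, -0.1796875]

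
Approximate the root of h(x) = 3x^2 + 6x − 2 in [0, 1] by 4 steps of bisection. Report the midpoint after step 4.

m = 0.5, h(m) = 1.75 (+); new bracket [0, 0.5]
m = 0.25, h(m) = -0.3125 (−); new bracket [0.25, 0.5]
m = 0.375, h(m) = 0.671875 (+); new bracket [0.25, 0.375]
m = 0.3125, h(m) = 0.168 (+); new bracket [0.25, 0.3125]

0.3125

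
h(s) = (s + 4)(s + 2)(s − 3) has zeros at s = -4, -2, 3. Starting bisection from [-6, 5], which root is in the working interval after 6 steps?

3

s = -0.5 gives h = -18.375, negative; keep [-0.5, 5]
s = 2.25 gives h = -19.921875, negative; keep [2.25, 5]
s = 3.625 gives h = 26.806641, positive; keep [2.25, 3.625]
s = 2.9375 gives h = -2.1409, negative; keep [2.9375, 3.625]
s = 3.28125 gives h = 10.8152, positive; keep [2.9375, 3.28125]
s = 3.109375 gives h = 3.973, positive; keep [2.9375, 3.109375]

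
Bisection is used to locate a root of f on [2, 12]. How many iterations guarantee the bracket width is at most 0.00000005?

Width after n steps is 10/2^n. Need 2^n ≥ 10/0.00000005 = 200000000.
2^27 = 134217728 < 200000000 ≤ 2^28 = 268435456, so n = 28.

28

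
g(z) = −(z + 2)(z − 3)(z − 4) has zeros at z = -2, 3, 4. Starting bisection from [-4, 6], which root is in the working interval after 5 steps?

midpoint 1: g = -18 < 0 → [-4, 1]
midpoint -1.5: g = -12.375 < 0 → [-4, -1.5]
midpoint -2.75: g = 29.109375 > 0 → [-2.75, -1.5]
midpoint -2.125: g = 3.9238 > 0 → [-2.125, -1.5]
midpoint -1.8125: g = -5.2449 < 0 → [-2.125, -1.8125]

-2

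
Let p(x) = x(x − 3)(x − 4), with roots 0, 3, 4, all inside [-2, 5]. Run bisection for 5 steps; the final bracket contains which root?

x = 1.5 gives p = 5.625, positive; keep [-2, 1.5]
x = -0.25 gives p = -3.453125, negative; keep [-0.25, 1.5]
x = 0.625 gives p = 5.009766, positive; keep [-0.25, 0.625]
x = 0.1875 gives p = 2.0105, positive; keep [-0.25, 0.1875]
x = -0.03125 gives p = -0.3819, negative; keep [-0.03125, 0.1875]

0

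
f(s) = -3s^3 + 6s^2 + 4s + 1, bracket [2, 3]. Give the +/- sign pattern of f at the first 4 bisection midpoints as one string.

+--+

f(2.5) = 1.625 > 0, so the root lies in [2.5, 3]
f(2.75) = -5.015625 < 0, so the root lies in [2.5, 2.75]
f(2.625) = -1.419922 < 0, so the root lies in [2.5, 2.625]
f(2.5625) = 0.1692 > 0, so the root lies in [2.5625, 2.625]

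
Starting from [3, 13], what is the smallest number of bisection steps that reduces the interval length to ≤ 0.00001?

20

Width after n steps is 10/2^n. Need 2^n ≥ 10/0.00001 = 1000000.
2^19 = 524288 < 1000000 ≤ 2^20 = 1048576, so n = 20.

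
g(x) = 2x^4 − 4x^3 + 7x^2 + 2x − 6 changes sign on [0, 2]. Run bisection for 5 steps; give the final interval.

x = 1 gives g = 1, positive; keep [0, 1]
x = 0.5 gives g = -3.625, negative; keep [0.5, 1]
x = 0.75 gives g = -1.617188, negative; keep [0.75, 1]
x = 0.875 gives g = -0.3979, negative; keep [0.875, 1]
x = 0.9375 gives g = 0.2764, positive; keep [0.875, 0.9375]

[0.875, 0.9375]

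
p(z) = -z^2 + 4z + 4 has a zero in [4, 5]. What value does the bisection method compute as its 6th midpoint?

m = 4.5, p(m) = 1.75 (+); new bracket [4.5, 5]
m = 4.75, p(m) = 0.4375 (+); new bracket [4.75, 5]
m = 4.875, p(m) = -0.265625 (−); new bracket [4.75, 4.875]
m = 4.8125, p(m) = 0.0898 (+); new bracket [4.8125, 4.875]
m = 4.84375, p(m) = -0.0869 (−); new bracket [4.8125, 4.84375]
m = 4.828125, p(m) = 0.0017 (+); new bracket [4.828125, 4.84375]

4.828125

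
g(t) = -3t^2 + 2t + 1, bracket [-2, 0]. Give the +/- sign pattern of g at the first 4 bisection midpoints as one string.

midpoint -1: g = -4 < 0 → [-1, 0]
midpoint -0.5: g = -0.75 < 0 → [-0.5, 0]
midpoint -0.25: g = 0.3125 > 0 → [-0.5, -0.25]
midpoint -0.375: g = -0.1719 < 0 → [-0.375, -0.25]

--+-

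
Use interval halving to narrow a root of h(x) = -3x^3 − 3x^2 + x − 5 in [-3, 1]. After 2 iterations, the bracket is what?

[-2, -1]

m = -1, h(m) = -6 (−); new bracket [-3, -1]
m = -2, h(m) = 5 (+); new bracket [-2, -1]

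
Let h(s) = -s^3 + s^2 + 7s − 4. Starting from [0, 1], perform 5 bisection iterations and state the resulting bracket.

midpoint 0.5: h = -0.375 < 0 → [0.5, 1]
midpoint 0.75: h = 1.390625 > 0 → [0.5, 0.75]
midpoint 0.625: h = 0.521484 > 0 → [0.5, 0.625]
midpoint 0.5625: h = 0.0759 > 0 → [0.5, 0.5625]
midpoint 0.53125: h = -0.149 < 0 → [0.53125, 0.5625]

[0.53125, 0.5625]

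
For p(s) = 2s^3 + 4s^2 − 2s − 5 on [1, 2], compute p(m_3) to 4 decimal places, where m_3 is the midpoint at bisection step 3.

0.6602

m = 1.5, p(m) = 7.75 (+); new bracket [1, 1.5]
m = 1.25, p(m) = 2.65625 (+); new bracket [1, 1.25]
m = 1.125, p(m) = 0.660156 (+); new bracket [1, 1.125]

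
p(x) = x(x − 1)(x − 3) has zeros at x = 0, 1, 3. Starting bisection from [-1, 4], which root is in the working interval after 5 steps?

m = 1.5, p(m) = -1.125 (−); new bracket [1.5, 4]
m = 2.75, p(m) = -1.203125 (−); new bracket [2.75, 4]
m = 3.375, p(m) = 3.005859 (+); new bracket [2.75, 3.375]
m = 3.0625, p(m) = 0.3948 (+); new bracket [2.75, 3.0625]
m = 2.90625, p(m) = -0.5194 (−); new bracket [2.90625, 3.0625]

3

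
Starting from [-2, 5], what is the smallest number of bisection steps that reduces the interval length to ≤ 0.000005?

21

Width after n steps is 7/2^n. Need 2^n ≥ 7/0.000005 = 1400000.
2^20 = 1048576 < 1400000 ≤ 2^21 = 2097152, so n = 21.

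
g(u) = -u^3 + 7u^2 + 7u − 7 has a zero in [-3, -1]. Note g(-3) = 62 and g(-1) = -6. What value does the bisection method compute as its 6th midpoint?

-1.40625

u = -2 gives g = 15, positive; keep [-2, -1]
u = -1.5 gives g = 1.625, positive; keep [-1.5, -1]
u = -1.25 gives g = -2.859375, negative; keep [-1.5, -1.25]
u = -1.375 gives g = -0.791, negative; keep [-1.5, -1.375]
u = -1.4375 gives g = 0.3728, positive; keep [-1.4375, -1.375]
u = -1.40625 gives g = -0.2201, negative; keep [-1.4375, -1.40625]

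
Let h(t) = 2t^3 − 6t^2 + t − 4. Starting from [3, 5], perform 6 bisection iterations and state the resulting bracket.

[3.03125, 3.0625]

m = 4, h(m) = 32 (+); new bracket [3, 4]
m = 3.5, h(m) = 11.75 (+); new bracket [3, 3.5]
m = 3.25, h(m) = 4.53125 (+); new bracket [3, 3.25]
m = 3.125, h(m) = 1.5664 (+); new bracket [3, 3.125]
m = 3.0625, h(m) = 0.2349 (+); new bracket [3, 3.0625]
m = 3.03125, h(m) = -0.3945 (−); new bracket [3.03125, 3.0625]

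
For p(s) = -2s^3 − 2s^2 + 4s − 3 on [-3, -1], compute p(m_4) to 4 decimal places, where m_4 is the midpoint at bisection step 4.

-1.3398

midpoint -2: p = -3 < 0 → [-3, -2]
midpoint -2.5: p = 5.75 > 0 → [-2.5, -2]
midpoint -2.25: p = 0.65625 > 0 → [-2.25, -2]
midpoint -2.125: p = -1.3398 < 0 → [-2.25, -2.125]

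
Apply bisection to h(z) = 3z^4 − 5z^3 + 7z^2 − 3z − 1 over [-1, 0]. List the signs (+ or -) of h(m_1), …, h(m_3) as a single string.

h(-0.5) = 3.0625 > 0, so the root lies in [-0.5, 0]
h(-0.25) = 0.277344 > 0, so the root lies in [-0.25, 0]
h(-0.125) = -0.505127 < 0, so the root lies in [-0.25, -0.125]

++-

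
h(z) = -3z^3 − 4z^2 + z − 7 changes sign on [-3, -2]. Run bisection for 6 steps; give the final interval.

z = -2.5 gives h = 12.375, positive; keep [-2.5, -2]
z = -2.25 gives h = 4.671875, positive; keep [-2.25, -2]
z = -2.125 gives h = 1.599609, positive; keep [-2.125, -2]
z = -2.0625 gives h = 0.2429, positive; keep [-2.0625, -2]
z = -2.03125 gives h = -0.3925, negative; keep [-2.0625, -2.03125]
z = -2.046875 gives h = -0.0783, negative; keep [-2.0625, -2.046875]

[-2.0625, -2.046875]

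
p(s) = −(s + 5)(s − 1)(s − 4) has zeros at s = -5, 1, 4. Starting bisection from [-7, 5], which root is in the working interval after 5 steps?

-5

midpoint -1: p = -40 < 0 → [-7, -1]
midpoint -4: p = -40 < 0 → [-7, -4]
midpoint -5.5: p = 30.875 > 0 → [-5.5, -4]
midpoint -4.75: p = -12.5781 < 0 → [-5.5, -4.75]
midpoint -5.125: p = 6.9863 > 0 → [-5.125, -4.75]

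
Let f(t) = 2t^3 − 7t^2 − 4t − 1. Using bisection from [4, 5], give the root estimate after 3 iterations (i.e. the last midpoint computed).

4.125

m = 4.5, f(m) = 21.5 (+); new bracket [4, 4.5]
m = 4.25, f(m) = 9.09375 (+); new bracket [4, 4.25]
m = 4.125, f(m) = 3.769531 (+); new bracket [4, 4.125]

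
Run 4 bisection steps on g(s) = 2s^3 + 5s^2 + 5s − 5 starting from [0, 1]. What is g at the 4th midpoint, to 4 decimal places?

-0.2495

m = 0.5, g(m) = -1 (−); new bracket [0.5, 1]
m = 0.75, g(m) = 2.40625 (+); new bracket [0.5, 0.75]
m = 0.625, g(m) = 0.566406 (+); new bracket [0.5, 0.625]
m = 0.5625, g(m) = -0.2495 (−); new bracket [0.5625, 0.625]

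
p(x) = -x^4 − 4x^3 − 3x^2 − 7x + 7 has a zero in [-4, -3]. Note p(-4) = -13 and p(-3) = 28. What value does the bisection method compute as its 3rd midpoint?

-3.875

x = -3.5 gives p = 16.1875, positive; keep [-4, -3.5]
x = -3.75 gives p = 4.246094, positive; keep [-4, -3.75]
x = -3.875 gives p = -3.648682, negative; keep [-3.875, -3.75]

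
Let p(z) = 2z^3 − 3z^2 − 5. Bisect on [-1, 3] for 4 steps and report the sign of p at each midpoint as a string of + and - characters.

m = 1, p(m) = -6 (−); new bracket [1, 3]
m = 2, p(m) = -1 (−); new bracket [2, 3]
m = 2.5, p(m) = 7.5 (+); new bracket [2, 2.5]
m = 2.25, p(m) = 2.5938 (+); new bracket [2, 2.25]

--++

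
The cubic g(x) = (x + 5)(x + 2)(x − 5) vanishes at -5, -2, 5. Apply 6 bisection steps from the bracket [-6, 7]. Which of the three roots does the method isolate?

x = 0.5 gives g = -61.875, negative; keep [0.5, 7]
x = 3.75 gives g = -62.890625, negative; keep [3.75, 7]
x = 5.375 gives g = 28.693359, positive; keep [3.75, 5.375]
x = 4.5625 gives g = -27.4548, negative; keep [4.5625, 5.375]
x = 4.96875 gives g = -2.1709, negative; keep [4.96875, 5.375]
x = 5.171875 gives g = 12.5385, positive; keep [4.96875, 5.171875]

5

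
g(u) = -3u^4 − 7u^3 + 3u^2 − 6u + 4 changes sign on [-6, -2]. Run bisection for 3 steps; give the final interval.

g(-4) = -244 < 0, so the root lies in [-4, -2]
g(-3) = -5 < 0, so the root lies in [-3, -2]
g(-2.5) = 29.9375 > 0, so the root lies in [-3, -2.5]

[-3, -2.5]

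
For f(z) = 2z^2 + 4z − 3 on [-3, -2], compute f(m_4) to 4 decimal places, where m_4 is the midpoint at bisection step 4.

-0.1172

f(-2.5) = -0.5 < 0, so the root lies in [-3, -2.5]
f(-2.75) = 1.125 > 0, so the root lies in [-2.75, -2.5]
f(-2.625) = 0.28125 > 0, so the root lies in [-2.625, -2.5]
f(-2.5625) = -0.1172 < 0, so the root lies in [-2.625, -2.5625]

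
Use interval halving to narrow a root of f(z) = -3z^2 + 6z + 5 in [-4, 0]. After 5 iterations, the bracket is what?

z = -2 gives f = -19, negative; keep [-2, 0]
z = -1 gives f = -4, negative; keep [-1, 0]
z = -0.5 gives f = 1.25, positive; keep [-1, -0.5]
z = -0.75 gives f = -1.1875, negative; keep [-0.75, -0.5]
z = -0.625 gives f = 0.0781, positive; keep [-0.75, -0.625]

[-0.75, -0.625]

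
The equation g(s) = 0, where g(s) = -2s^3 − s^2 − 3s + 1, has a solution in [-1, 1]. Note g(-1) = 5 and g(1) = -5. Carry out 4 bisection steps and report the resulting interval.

[0.25, 0.375]

m = 0, g(m) = 1 (+); new bracket [0, 1]
m = 0.5, g(m) = -1 (−); new bracket [0, 0.5]
m = 0.25, g(m) = 0.15625 (+); new bracket [0.25, 0.5]
m = 0.375, g(m) = -0.3711 (−); new bracket [0.25, 0.375]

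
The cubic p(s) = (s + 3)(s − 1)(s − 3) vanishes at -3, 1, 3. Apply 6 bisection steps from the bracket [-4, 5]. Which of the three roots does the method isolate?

-3

midpoint 0.5: p = 4.375 > 0 → [-4, 0.5]
midpoint -1.75: p = 16.328125 > 0 → [-4, -1.75]
midpoint -2.875: p = 2.845703 > 0 → [-4, -2.875]
midpoint -3.4375: p = -12.4978 < 0 → [-3.4375, -2.875]
midpoint -3.15625: p = -3.998 < 0 → [-3.15625, -2.875]
midpoint -3.015625: p = -0.3774 < 0 → [-3.015625, -2.875]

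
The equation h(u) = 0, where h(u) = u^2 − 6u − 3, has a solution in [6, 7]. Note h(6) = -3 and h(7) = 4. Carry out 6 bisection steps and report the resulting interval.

midpoint 6.5: h = 0.25 > 0 → [6, 6.5]
midpoint 6.25: h = -1.4375 < 0 → [6.25, 6.5]
midpoint 6.375: h = -0.609375 < 0 → [6.375, 6.5]
midpoint 6.4375: h = -0.1836 < 0 → [6.4375, 6.5]
midpoint 6.46875: h = 0.0322 > 0 → [6.4375, 6.46875]
midpoint 6.453125: h = -0.0759 < 0 → [6.453125, 6.46875]

[6.453125, 6.46875]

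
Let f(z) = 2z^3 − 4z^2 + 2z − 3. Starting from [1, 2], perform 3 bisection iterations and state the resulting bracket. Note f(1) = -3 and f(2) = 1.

[1.875, 2]

f(1.5) = -2.25 < 0, so the root lies in [1.5, 2]
f(1.75) = -1.03125 < 0, so the root lies in [1.75, 2]
f(1.875) = -0.128906 < 0, so the root lies in [1.875, 2]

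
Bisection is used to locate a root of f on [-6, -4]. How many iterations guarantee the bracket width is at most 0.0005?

12

Width after n steps is 2/2^n. Need 2^n ≥ 2/0.0005 = 4000.
2^11 = 2048 < 4000 ≤ 2^12 = 4096, so n = 12.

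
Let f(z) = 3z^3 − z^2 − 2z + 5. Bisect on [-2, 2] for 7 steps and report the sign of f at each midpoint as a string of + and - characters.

++-+---

midpoint 0: f = 5 > 0 → [-2, 0]
midpoint -1: f = 3 > 0 → [-2, -1]
midpoint -1.5: f = -4.375 < 0 → [-1.5, -1]
midpoint -1.25: f = 0.0781 > 0 → [-1.5, -1.25]
midpoint -1.375: f = -1.9395 < 0 → [-1.375, -1.25]
midpoint -1.3125: f = -0.8806 < 0 → [-1.3125, -1.25]
midpoint -1.28125: f = -0.389 < 0 → [-1.28125, -1.25]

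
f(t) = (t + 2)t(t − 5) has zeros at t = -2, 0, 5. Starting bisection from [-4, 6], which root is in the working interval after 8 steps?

5

t = 1 gives f = -12, negative; keep [1, 6]
t = 3.5 gives f = -28.875, negative; keep [3.5, 6]
t = 4.75 gives f = -8.015625, negative; keep [4.75, 6]
t = 5.375 gives f = 14.8652, positive; keep [4.75, 5.375]
t = 5.0625 gives f = 2.2346, positive; keep [4.75, 5.0625]
t = 4.90625 gives f = -3.1766, negative; keep [4.90625, 5.0625]
t = 4.984375 gives f = -0.5439, negative; keep [4.984375, 5.0625]
t = 5.0234375 gives f = 0.8269, positive; keep [4.984375, 5.0234375]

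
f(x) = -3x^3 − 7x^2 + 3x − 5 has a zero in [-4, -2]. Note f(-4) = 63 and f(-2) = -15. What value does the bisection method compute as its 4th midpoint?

f(-3) = 4 > 0, so the root lies in [-3, -2]
f(-2.5) = -9.375 < 0, so the root lies in [-3, -2.5]
f(-2.75) = -3.796875 < 0, so the root lies in [-3, -2.75]
f(-2.875) = -0.1934 < 0, so the root lies in [-3, -2.875]

-2.875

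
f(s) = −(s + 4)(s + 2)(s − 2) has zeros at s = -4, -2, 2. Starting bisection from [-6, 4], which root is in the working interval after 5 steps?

2

f(-1) = 9 > 0, so the root lies in [-1, 4]
f(1.5) = 9.625 > 0, so the root lies in [1.5, 4]
f(2.75) = -24.046875 < 0, so the root lies in [1.5, 2.75]
f(2.125) = -3.1582 < 0, so the root lies in [1.5, 2.125]
f(1.8125) = 4.155 > 0, so the root lies in [1.8125, 2.125]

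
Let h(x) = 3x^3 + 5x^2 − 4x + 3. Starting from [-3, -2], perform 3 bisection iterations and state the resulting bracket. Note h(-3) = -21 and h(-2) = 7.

[-2.5, -2.375]

midpoint -2.5: h = -2.625 < 0 → [-2.5, -2]
midpoint -2.25: h = 3.140625 > 0 → [-2.5, -2.25]
midpoint -2.375: h = 0.513672 > 0 → [-2.5, -2.375]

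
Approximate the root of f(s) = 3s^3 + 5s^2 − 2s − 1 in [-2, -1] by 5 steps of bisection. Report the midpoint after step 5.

-1.90625

midpoint -1.5: f = 3.125 > 0 → [-2, -1.5]
midpoint -1.75: f = 1.734375 > 0 → [-2, -1.75]
midpoint -1.875: f = 0.552734 > 0 → [-2, -1.875]
midpoint -1.9375: f = -0.175 < 0 → [-1.9375, -1.875]
midpoint -1.90625: f = 0.2007 > 0 → [-1.9375, -1.90625]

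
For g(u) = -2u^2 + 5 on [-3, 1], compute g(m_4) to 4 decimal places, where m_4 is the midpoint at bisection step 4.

g(-1) = 3 > 0, so the root lies in [-3, -1]
g(-2) = -3 < 0, so the root lies in [-2, -1]
g(-1.5) = 0.5 > 0, so the root lies in [-2, -1.5]
g(-1.75) = -1.125 < 0, so the root lies in [-1.75, -1.5]

-1.1250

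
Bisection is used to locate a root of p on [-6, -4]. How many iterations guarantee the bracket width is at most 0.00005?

Width after n steps is 2/2^n. Need 2^n ≥ 2/0.00005 = 40000.
2^15 = 32768 < 40000 ≤ 2^16 = 65536, so n = 16.

16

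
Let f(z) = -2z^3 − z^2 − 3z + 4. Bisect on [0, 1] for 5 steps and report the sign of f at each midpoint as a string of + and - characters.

m = 0.5, f(m) = 2 (+); new bracket [0.5, 1]
m = 0.75, f(m) = 0.34375 (+); new bracket [0.75, 1]
m = 0.875, f(m) = -0.730469 (−); new bracket [0.75, 0.875]
m = 0.8125, f(m) = -0.1704 (−); new bracket [0.75, 0.8125]
m = 0.78125, f(m) = 0.0922 (+); new bracket [0.78125, 0.8125]

++--+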